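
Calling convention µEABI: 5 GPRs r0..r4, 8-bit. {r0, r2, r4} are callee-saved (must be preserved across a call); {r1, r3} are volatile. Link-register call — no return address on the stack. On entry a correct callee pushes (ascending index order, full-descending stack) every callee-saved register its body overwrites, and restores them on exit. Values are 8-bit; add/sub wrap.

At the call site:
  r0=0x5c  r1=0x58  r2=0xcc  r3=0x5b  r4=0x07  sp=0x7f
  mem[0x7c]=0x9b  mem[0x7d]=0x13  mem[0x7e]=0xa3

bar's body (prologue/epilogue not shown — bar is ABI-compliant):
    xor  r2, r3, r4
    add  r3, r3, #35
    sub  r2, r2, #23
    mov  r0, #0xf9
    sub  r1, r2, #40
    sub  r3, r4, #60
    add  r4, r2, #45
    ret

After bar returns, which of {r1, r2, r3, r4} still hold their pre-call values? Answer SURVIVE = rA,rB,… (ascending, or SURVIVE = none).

SURVIVE = r2,r4

prologue: push r0 -> mem[0x7e]=0x5c, sp=0x7e
prologue: push r2 -> mem[0x7d]=0xcc, sp=0x7d
prologue: push r4 -> mem[0x7c]=0x07, sp=0x7c
body[0] xor  r2, r3, r4 -> r2=0x5c
body[1] add  r3, r3, #35 -> r3=0x7e
body[2] sub  r2, r2, #23 -> r2=0x45
body[3] mov  r0, #0xf9 -> r0=0xf9
body[4] sub  r1, r2, #40 -> r1=0x1d
body[5] sub  r3, r4, #60 -> r3=0xcb
body[6] add  r4, r2, #45 -> r4=0x72
epilogue: pop r4=0x07, sp=0x7d
epilogue: pop r2=0xcc, sp=0x7e
epilogue: pop r0=0x5c, sp=0x7f
r1: caller-saved, written=True
r2: callee-saved, written=True
r3: caller-saved, written=True
r4: callee-saved, written=True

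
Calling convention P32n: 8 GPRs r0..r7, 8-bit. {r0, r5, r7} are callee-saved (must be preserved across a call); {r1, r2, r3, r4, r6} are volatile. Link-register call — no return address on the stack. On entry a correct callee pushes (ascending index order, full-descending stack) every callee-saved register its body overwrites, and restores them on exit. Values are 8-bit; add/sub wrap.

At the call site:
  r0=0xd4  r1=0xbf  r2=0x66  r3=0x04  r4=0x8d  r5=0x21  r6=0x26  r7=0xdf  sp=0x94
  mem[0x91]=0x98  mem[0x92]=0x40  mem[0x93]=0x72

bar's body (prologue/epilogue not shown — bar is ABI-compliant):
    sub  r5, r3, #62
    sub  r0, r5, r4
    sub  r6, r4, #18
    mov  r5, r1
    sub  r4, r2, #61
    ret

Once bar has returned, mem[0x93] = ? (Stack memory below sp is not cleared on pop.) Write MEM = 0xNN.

prologue: push r0 -> mem[0x93]=0xd4, sp=0x93
prologue: push r5 -> mem[0x92]=0x21, sp=0x92
body[0] sub  r5, r3, #62 -> r5=0xc6
body[1] sub  r0, r5, r4 -> r0=0x39
body[2] sub  r6, r4, #18 -> r6=0x7b
body[3] mov  r5, r1 -> r5=0xbf
body[4] sub  r4, r2, #61 -> r4=0x29
epilogue: pop r5=0x21, sp=0x93
epilogue: pop r0=0xd4, sp=0x94
prologue pushed ['r0', 'r5'] at ['0x93', '0x92']

MEM = 0xd4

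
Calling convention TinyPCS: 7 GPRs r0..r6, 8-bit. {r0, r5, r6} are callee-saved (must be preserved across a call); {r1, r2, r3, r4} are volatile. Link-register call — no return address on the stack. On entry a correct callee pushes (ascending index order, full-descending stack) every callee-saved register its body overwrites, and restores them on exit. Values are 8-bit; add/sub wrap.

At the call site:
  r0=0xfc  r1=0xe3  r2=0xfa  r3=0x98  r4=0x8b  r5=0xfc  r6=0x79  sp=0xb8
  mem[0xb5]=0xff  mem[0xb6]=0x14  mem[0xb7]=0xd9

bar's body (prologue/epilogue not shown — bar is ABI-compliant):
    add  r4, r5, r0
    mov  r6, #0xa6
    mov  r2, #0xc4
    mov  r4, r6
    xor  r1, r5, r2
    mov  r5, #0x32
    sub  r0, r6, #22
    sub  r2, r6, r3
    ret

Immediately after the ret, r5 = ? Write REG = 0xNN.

prologue: push r0 → mem[0xb7]=0xfc, sp=0xb7
prologue: push r5 → mem[0xb6]=0xfc, sp=0xb6
prologue: push r6 → mem[0xb5]=0x79, sp=0xb5
body[0] add  r4, r5, r0 → r4=0xf8
body[1] mov  r6, #0xa6 → r6=0xa6
body[2] mov  r2, #0xc4 → r2=0xc4
body[3] mov  r4, r6 → r4=0xa6
body[4] xor  r1, r5, r2 → r1=0x38
body[5] mov  r5, #0x32 → r5=0x32
body[6] sub  r0, r6, #22 → r0=0x90
body[7] sub  r2, r6, r3 → r2=0x0e
epilogue: pop r6=0x79, sp=0xb6
epilogue: pop r5=0xfc, sp=0xb7
epilogue: pop r0=0xfc, sp=0xb8
r5 is callee-saved → restored

REG = 0xfc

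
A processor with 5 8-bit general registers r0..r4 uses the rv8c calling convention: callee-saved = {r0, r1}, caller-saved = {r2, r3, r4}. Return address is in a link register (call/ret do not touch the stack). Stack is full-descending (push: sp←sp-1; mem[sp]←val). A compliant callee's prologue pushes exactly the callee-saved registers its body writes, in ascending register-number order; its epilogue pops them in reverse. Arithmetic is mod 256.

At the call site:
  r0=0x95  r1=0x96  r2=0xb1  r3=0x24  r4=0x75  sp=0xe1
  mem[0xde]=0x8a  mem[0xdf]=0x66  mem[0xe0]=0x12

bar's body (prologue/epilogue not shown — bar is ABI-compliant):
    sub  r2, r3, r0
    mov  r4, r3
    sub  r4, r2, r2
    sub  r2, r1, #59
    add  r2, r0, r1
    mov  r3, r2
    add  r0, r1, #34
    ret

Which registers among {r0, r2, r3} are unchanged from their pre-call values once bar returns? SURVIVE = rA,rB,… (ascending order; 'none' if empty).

SURVIVE = r0

prologue: push r0 → mem[0xe0]=0x95, sp=0xe0
body[0] sub  r2, r3, r0 → r2=0x8f
body[1] mov  r4, r3 → r4=0x24
body[2] sub  r4, r2, r2 → r4=0x00
body[3] sub  r2, r1, #59 → r2=0x5b
body[4] add  r2, r0, r1 → r2=0x2b
body[5] mov  r3, r2 → r3=0x2b
body[6] add  r0, r1, #34 → r0=0xb8
epilogue: pop r0=0x95, sp=0xe1
r0: callee-saved, written=True
r2: caller-saved, written=True
r3: caller-saved, written=True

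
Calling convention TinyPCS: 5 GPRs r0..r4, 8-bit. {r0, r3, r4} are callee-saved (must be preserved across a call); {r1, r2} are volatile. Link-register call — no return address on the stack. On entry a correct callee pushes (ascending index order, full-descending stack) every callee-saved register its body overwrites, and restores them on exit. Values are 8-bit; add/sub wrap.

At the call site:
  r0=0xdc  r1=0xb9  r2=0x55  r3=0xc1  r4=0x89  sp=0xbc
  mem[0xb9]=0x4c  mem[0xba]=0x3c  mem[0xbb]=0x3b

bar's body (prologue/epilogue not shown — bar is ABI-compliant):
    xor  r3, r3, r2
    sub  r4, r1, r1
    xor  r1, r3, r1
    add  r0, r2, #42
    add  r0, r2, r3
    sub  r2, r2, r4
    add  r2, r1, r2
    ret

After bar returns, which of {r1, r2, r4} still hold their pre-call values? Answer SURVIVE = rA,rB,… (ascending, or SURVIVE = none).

SURVIVE = r4

prologue: push r0 -> mem[0xbb]=0xdc, sp=0xbb
prologue: push r3 -> mem[0xba]=0xc1, sp=0xba
prologue: push r4 -> mem[0xb9]=0x89, sp=0xb9
body[0] xor  r3, r3, r2 -> r3=0x94
body[1] sub  r4, r1, r1 -> r4=0x00
body[2] xor  r1, r3, r1 -> r1=0x2d
body[3] add  r0, r2, #42 -> r0=0x7f
body[4] add  r0, r2, r3 -> r0=0xe9
body[5] sub  r2, r2, r4 -> r2=0x55
body[6] add  r2, r1, r2 -> r2=0x82
epilogue: pop r4=0x89, sp=0xba
epilogue: pop r3=0xc1, sp=0xbb
epilogue: pop r0=0xdc, sp=0xbc
r1: caller-saved, written=True
r2: caller-saved, written=True
r4: callee-saved, written=True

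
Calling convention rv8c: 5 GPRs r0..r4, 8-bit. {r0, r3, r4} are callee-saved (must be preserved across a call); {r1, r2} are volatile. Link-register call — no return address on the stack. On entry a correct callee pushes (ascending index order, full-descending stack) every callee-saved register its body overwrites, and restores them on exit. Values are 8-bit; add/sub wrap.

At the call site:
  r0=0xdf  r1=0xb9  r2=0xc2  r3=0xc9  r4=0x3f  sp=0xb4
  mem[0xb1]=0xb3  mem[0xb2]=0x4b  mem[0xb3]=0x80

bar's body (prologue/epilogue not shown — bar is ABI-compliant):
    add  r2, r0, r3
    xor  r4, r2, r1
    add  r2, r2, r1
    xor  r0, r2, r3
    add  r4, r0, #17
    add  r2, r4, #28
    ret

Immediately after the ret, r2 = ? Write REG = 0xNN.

REG = 0xd5

prologue: push r0 → mem[0xb3]=0xdf, sp=0xb3
prologue: push r4 → mem[0xb2]=0x3f, sp=0xb2
body[0] add  r2, r0, r3 → r2=0xa8
body[1] xor  r4, r2, r1 → r4=0x11
body[2] add  r2, r2, r1 → r2=0x61
body[3] xor  r0, r2, r3 → r0=0xa8
body[4] add  r4, r0, #17 → r4=0xb9
body[5] add  r2, r4, #28 → r2=0xd5
epilogue: pop r4=0x3f, sp=0xb3
epilogue: pop r0=0xdf, sp=0xb4
r2 is caller-saved → body value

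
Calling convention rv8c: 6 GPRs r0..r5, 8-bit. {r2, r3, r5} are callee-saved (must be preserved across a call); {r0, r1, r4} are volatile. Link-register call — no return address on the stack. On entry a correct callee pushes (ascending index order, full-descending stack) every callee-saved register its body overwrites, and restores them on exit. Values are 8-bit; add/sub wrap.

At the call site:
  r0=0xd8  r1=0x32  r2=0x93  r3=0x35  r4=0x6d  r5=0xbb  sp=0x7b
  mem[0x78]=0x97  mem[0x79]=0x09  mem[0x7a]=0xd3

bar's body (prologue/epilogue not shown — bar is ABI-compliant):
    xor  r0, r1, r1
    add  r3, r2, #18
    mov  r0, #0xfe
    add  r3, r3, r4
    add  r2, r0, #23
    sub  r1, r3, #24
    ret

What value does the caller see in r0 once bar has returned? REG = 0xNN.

prologue: push r2 -> mem[0x7a]=0x93, sp=0x7a
prologue: push r3 -> mem[0x79]=0x35, sp=0x79
body[0] xor  r0, r1, r1 -> r0=0x00
body[1] add  r3, r2, #18 -> r3=0xa5
body[2] mov  r0, #0xfe -> r0=0xfe
body[3] add  r3, r3, r4 -> r3=0x12
body[4] add  r2, r0, #23 -> r2=0x15
body[5] sub  r1, r3, #24 -> r1=0xfa
epilogue: pop r3=0x35, sp=0x7a
epilogue: pop r2=0x93, sp=0x7b
r0 is caller-saved -> body value

REG = 0xfe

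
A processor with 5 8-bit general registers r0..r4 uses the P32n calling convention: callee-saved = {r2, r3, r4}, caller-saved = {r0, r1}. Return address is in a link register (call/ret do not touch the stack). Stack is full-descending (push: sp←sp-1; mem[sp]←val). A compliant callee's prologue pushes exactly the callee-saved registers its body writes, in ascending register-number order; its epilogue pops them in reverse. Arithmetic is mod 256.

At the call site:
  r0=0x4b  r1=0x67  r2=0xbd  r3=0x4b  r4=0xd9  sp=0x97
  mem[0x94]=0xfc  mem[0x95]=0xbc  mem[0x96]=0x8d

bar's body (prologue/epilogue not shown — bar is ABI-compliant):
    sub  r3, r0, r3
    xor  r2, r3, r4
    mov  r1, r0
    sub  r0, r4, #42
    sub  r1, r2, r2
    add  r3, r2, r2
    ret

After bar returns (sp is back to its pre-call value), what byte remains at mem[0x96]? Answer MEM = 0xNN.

MEM = 0xbd

prologue: push r2 -> mem[0x96]=0xbd, sp=0x96
prologue: push r3 -> mem[0x95]=0x4b, sp=0x95
body[0] sub  r3, r0, r3 -> r3=0x00
body[1] xor  r2, r3, r4 -> r2=0xd9
body[2] mov  r1, r0 -> r1=0x4b
body[3] sub  r0, r4, #42 -> r0=0xaf
body[4] sub  r1, r2, r2 -> r1=0x00
body[5] add  r3, r2, r2 -> r3=0xb2
epilogue: pop r3=0x4b, sp=0x96
epilogue: pop r2=0xbd, sp=0x97
prologue pushed ['r2', 'r3'] at ['0x96', '0x95']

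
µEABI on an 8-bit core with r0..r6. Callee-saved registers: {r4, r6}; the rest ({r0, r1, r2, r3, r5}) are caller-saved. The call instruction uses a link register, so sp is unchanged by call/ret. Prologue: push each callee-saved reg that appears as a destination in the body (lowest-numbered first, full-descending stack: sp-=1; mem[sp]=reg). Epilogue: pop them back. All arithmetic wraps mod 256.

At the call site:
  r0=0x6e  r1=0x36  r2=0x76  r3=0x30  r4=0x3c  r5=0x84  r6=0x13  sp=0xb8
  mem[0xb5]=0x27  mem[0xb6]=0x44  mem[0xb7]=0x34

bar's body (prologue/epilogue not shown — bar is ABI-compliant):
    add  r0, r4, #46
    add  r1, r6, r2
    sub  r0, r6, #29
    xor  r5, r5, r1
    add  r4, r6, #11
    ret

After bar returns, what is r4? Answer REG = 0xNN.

prologue: push r4 → mem[0xb7]=0x3c, sp=0xb7
body[0] add  r0, r4, #46 → r0=0x6a
body[1] add  r1, r6, r2 → r1=0x89
body[2] sub  r0, r6, #29 → r0=0xf6
body[3] xor  r5, r5, r1 → r5=0x0d
body[4] add  r4, r6, #11 → r4=0x1e
epilogue: pop r4=0x3c, sp=0xb8
r4 is callee-saved → restored

REG = 0x3c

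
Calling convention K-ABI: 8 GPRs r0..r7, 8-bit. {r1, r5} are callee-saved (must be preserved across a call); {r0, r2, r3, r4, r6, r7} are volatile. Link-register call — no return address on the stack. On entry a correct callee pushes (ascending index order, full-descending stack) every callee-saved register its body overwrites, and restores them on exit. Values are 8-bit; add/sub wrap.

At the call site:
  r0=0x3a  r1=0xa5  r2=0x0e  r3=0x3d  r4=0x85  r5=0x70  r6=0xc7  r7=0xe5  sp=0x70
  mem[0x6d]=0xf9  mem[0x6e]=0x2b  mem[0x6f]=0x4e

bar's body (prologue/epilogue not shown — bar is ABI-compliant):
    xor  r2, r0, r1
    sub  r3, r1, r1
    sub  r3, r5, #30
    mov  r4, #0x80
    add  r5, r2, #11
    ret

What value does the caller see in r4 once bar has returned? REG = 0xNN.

prologue: push r5 -> mem[0x6f]=0x70, sp=0x6f
body[0] xor  r2, r0, r1 -> r2=0x9f
body[1] sub  r3, r1, r1 -> r3=0x00
body[2] sub  r3, r5, #30 -> r3=0x52
body[3] mov  r4, #0x80 -> r4=0x80
body[4] add  r5, r2, #11 -> r5=0xaa
epilogue: pop r5=0x70, sp=0x70
r4 is caller-saved -> body value

REG = 0x80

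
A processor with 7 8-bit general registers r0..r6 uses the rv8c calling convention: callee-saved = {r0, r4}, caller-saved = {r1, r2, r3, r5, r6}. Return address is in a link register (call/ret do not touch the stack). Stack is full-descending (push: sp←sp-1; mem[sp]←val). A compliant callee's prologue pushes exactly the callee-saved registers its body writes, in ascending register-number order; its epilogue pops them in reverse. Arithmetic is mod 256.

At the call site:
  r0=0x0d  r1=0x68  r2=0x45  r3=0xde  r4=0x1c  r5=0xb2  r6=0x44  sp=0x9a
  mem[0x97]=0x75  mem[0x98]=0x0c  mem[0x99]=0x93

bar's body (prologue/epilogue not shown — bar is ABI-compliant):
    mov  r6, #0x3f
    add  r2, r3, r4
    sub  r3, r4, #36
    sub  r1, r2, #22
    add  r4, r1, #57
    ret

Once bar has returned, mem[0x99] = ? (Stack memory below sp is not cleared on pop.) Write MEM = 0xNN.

prologue: push r4 → mem[0x99]=0x1c, sp=0x99
body[0] mov  r6, #0x3f → r6=0x3f
body[1] add  r2, r3, r4 → r2=0xfa
body[2] sub  r3, r4, #36 → r3=0xf8
body[3] sub  r1, r2, #22 → r1=0xe4
body[4] add  r4, r1, #57 → r4=0x1d
epilogue: pop r4=0x1c, sp=0x9a
prologue pushed ['r4'] at ['0x99']

MEM = 0x1c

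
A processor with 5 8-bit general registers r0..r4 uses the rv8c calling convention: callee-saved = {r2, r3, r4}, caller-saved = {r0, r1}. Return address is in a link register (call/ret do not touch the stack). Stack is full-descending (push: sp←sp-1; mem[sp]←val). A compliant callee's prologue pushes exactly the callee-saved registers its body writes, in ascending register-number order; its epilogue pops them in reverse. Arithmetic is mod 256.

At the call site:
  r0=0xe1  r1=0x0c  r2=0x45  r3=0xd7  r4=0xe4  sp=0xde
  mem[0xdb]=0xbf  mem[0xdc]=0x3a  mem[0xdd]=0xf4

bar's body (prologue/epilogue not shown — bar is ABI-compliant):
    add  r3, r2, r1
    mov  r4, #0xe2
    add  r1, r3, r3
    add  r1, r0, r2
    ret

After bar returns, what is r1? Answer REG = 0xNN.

REG = 0x26

prologue: push r3 → mem[0xdd]=0xd7, sp=0xdd
prologue: push r4 → mem[0xdc]=0xe4, sp=0xdc
body[0] add  r3, r2, r1 → r3=0x51
body[1] mov  r4, #0xe2 → r4=0xe2
body[2] add  r1, r3, r3 → r1=0xa2
body[3] add  r1, r0, r2 → r1=0x26
epilogue: pop r4=0xe4, sp=0xdd
epilogue: pop r3=0xd7, sp=0xde
r1 is caller-saved → body value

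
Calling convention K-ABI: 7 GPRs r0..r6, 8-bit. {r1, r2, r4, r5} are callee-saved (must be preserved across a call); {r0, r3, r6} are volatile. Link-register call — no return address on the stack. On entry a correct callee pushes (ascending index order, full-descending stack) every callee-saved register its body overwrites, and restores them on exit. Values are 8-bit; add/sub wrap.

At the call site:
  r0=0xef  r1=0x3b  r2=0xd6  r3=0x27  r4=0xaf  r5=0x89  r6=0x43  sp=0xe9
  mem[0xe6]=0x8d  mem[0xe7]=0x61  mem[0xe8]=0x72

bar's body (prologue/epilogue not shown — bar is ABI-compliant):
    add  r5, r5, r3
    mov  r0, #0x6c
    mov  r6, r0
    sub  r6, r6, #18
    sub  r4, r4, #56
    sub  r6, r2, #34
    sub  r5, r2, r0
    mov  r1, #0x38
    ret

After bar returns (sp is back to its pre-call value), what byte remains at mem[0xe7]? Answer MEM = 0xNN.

MEM = 0xaf

prologue: push r1 → mem[0xe8]=0x3b, sp=0xe8
prologue: push r4 → mem[0xe7]=0xaf, sp=0xe7
prologue: push r5 → mem[0xe6]=0x89, sp=0xe6
body[0] add  r5, r5, r3 → r5=0xb0
body[1] mov  r0, #0x6c → r0=0x6c
body[2] mov  r6, r0 → r6=0x6c
body[3] sub  r6, r6, #18 → r6=0x5a
body[4] sub  r4, r4, #56 → r4=0x77
body[5] sub  r6, r2, #34 → r6=0xb4
body[6] sub  r5, r2, r0 → r5=0x6a
body[7] mov  r1, #0x38 → r1=0x38
epilogue: pop r5=0x89, sp=0xe7
epilogue: pop r4=0xaf, sp=0xe8
epilogue: pop r1=0x3b, sp=0xe9
prologue pushed ['r1', 'r4', 'r5'] at ['0xe8', '0xe7', '0xe6']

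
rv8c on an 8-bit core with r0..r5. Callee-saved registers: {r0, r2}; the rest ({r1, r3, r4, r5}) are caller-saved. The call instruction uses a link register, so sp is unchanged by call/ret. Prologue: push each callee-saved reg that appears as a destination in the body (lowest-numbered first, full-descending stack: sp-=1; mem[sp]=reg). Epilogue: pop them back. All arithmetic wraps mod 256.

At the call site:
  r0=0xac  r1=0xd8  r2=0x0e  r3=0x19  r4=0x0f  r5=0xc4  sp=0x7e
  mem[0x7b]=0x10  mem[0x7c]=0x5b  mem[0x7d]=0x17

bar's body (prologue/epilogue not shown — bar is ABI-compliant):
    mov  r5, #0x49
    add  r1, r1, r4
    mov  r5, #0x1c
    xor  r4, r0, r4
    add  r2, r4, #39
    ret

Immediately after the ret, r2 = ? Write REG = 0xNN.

REG = 0x0e

prologue: push r2 → mem[0x7d]=0x0e, sp=0x7d
body[0] mov  r5, #0x49 → r5=0x49
body[1] add  r1, r1, r4 → r1=0xe7
body[2] mov  r5, #0x1c → r5=0x1c
body[3] xor  r4, r0, r4 → r4=0xa3
body[4] add  r2, r4, #39 → r2=0xca
epilogue: pop r2=0x0e, sp=0x7e
r2 is callee-saved → restored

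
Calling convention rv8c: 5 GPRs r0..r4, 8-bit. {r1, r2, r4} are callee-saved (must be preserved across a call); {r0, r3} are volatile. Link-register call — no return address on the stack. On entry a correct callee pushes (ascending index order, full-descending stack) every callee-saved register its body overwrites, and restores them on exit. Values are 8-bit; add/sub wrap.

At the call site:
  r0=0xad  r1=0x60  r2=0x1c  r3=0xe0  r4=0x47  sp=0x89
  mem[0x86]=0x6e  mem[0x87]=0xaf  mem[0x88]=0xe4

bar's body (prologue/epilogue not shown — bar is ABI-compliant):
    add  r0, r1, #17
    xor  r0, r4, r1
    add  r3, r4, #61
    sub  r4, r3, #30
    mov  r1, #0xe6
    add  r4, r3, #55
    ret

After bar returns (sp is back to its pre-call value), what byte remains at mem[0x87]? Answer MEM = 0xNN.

prologue: push r1 -> mem[0x88]=0x60, sp=0x88
prologue: push r4 -> mem[0x87]=0x47, sp=0x87
body[0] add  r0, r1, #17 -> r0=0x71
body[1] xor  r0, r4, r1 -> r0=0x27
body[2] add  r3, r4, #61 -> r3=0x84
body[3] sub  r4, r3, #30 -> r4=0x66
body[4] mov  r1, #0xe6 -> r1=0xe6
body[5] add  r4, r3, #55 -> r4=0xbb
epilogue: pop r4=0x47, sp=0x88
epilogue: pop r1=0x60, sp=0x89
prologue pushed ['r1', 'r4'] at ['0x88', '0x87']

MEM = 0x47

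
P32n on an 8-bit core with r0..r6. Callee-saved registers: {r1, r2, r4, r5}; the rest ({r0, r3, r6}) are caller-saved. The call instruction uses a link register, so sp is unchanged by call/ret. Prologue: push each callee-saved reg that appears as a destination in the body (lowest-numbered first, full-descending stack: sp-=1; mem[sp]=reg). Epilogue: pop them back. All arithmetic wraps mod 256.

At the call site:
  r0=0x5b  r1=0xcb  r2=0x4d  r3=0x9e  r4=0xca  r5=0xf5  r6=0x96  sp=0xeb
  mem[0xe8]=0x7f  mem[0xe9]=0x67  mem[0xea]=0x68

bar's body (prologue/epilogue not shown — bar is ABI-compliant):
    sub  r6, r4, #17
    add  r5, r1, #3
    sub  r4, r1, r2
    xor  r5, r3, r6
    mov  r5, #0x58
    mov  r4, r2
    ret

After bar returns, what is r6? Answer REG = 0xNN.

prologue: push r4 -> mem[0xea]=0xca, sp=0xea
prologue: push r5 -> mem[0xe9]=0xf5, sp=0xe9
body[0] sub  r6, r4, #17 -> r6=0xb9
body[1] add  r5, r1, #3 -> r5=0xce
body[2] sub  r4, r1, r2 -> r4=0x7e
body[3] xor  r5, r3, r6 -> r5=0x27
body[4] mov  r5, #0x58 -> r5=0x58
body[5] mov  r4, r2 -> r4=0x4d
epilogue: pop r5=0xf5, sp=0xea
epilogue: pop r4=0xca, sp=0xeb
r6 is caller-saved -> body value

REG = 0xb9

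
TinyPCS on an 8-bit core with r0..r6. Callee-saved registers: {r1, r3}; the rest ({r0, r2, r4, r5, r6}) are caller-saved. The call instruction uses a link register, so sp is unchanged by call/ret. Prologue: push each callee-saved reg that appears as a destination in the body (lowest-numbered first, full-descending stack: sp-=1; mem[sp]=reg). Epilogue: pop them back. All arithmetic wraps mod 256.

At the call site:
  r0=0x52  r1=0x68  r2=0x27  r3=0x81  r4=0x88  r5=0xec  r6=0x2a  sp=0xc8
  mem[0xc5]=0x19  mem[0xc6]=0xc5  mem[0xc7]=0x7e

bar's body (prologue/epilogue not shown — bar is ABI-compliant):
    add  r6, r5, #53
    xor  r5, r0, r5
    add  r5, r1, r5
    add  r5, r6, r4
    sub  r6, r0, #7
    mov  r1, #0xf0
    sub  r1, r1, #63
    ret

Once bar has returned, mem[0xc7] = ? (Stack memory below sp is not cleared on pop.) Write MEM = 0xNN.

prologue: push r1 -> mem[0xc7]=0x68, sp=0xc7
body[0] add  r6, r5, #53 -> r6=0x21
body[1] xor  r5, r0, r5 -> r5=0xbe
body[2] add  r5, r1, r5 -> r5=0x26
body[3] add  r5, r6, r4 -> r5=0xa9
body[4] sub  r6, r0, #7 -> r6=0x4b
body[5] mov  r1, #0xf0 -> r1=0xf0
body[6] sub  r1, r1, #63 -> r1=0xb1
epilogue: pop r1=0x68, sp=0xc8
prologue pushed ['r1'] at ['0xc7']

MEM = 0x68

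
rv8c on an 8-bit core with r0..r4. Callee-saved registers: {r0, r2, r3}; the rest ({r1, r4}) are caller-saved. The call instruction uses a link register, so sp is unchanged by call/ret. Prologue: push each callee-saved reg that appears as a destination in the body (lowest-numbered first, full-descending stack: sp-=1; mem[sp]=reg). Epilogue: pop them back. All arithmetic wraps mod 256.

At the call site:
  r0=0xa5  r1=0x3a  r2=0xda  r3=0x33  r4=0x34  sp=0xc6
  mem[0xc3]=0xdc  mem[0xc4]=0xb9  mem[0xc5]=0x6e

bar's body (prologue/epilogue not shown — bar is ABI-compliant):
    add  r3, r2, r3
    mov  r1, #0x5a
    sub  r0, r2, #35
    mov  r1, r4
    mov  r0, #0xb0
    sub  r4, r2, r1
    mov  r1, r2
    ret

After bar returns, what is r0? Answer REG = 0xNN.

prologue: push r0 -> mem[0xc5]=0xa5, sp=0xc5
prologue: push r3 -> mem[0xc4]=0x33, sp=0xc4
body[0] add  r3, r2, r3 -> r3=0x0d
body[1] mov  r1, #0x5a -> r1=0x5a
body[2] sub  r0, r2, #35 -> r0=0xb7
body[3] mov  r1, r4 -> r1=0x34
body[4] mov  r0, #0xb0 -> r0=0xb0
body[5] sub  r4, r2, r1 -> r4=0xa6
body[6] mov  r1, r2 -> r1=0xda
epilogue: pop r3=0x33, sp=0xc5
epilogue: pop r0=0xa5, sp=0xc6
r0 is callee-saved -> restored

REG = 0xa5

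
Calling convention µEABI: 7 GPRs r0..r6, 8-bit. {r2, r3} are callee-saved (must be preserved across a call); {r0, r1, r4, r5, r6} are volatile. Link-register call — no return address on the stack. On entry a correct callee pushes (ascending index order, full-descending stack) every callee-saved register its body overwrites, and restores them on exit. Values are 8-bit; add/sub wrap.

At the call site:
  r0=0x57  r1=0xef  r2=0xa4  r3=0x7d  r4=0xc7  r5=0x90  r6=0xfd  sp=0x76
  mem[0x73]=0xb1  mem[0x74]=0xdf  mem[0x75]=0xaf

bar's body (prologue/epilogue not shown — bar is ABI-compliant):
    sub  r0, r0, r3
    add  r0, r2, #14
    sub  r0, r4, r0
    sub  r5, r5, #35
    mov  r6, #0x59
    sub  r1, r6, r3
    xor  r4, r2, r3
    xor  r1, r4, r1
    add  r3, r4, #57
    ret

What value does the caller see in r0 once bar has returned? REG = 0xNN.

REG = 0x15

prologue: push r3 -> mem[0x75]=0x7d, sp=0x75
body[0] sub  r0, r0, r3 -> r0=0xda
body[1] add  r0, r2, #14 -> r0=0xb2
body[2] sub  r0, r4, r0 -> r0=0x15
body[3] sub  r5, r5, #35 -> r5=0x6d
body[4] mov  r6, #0x59 -> r6=0x59
body[5] sub  r1, r6, r3 -> r1=0xdc
body[6] xor  r4, r2, r3 -> r4=0xd9
body[7] xor  r1, r4, r1 -> r1=0x05
body[8] add  r3, r4, #57 -> r3=0x12
epilogue: pop r3=0x7d, sp=0x76
r0 is caller-saved -> body value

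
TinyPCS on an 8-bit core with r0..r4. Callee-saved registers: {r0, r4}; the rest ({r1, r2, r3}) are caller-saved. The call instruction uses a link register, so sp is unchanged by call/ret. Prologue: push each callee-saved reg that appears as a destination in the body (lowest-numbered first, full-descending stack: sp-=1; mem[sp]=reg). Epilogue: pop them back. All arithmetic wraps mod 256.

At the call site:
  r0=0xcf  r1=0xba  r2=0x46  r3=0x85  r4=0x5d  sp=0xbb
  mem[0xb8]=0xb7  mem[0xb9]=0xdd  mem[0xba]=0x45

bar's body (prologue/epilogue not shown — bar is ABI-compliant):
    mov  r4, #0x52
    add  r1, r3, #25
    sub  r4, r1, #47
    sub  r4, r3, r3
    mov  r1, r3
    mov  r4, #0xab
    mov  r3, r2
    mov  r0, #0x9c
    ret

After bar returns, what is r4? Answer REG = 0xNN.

REG = 0x5d

prologue: push r0 → mem[0xba]=0xcf, sp=0xba
prologue: push r4 → mem[0xb9]=0x5d, sp=0xb9
body[0] mov  r4, #0x52 → r4=0x52
body[1] add  r1, r3, #25 → r1=0x9e
body[2] sub  r4, r1, #47 → r4=0x6f
body[3] sub  r4, r3, r3 → r4=0x00
body[4] mov  r1, r3 → r1=0x85
body[5] mov  r4, #0xab → r4=0xab
body[6] mov  r3, r2 → r3=0x46
body[7] mov  r0, #0x9c → r0=0x9c
epilogue: pop r4=0x5d, sp=0xba
epilogue: pop r0=0xcf, sp=0xbb
r4 is callee-saved → restored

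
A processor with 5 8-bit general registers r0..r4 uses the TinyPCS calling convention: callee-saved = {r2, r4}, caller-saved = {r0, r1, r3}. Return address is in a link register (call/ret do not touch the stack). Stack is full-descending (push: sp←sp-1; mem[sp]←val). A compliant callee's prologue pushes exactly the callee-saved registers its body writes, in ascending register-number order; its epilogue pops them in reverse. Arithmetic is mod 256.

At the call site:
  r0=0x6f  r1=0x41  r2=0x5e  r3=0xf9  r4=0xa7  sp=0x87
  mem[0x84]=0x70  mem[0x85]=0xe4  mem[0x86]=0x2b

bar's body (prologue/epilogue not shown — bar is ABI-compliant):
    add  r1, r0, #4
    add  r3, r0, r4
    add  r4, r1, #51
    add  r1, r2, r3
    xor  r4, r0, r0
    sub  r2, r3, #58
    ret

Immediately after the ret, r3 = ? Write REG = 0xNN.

REG = 0x16

prologue: push r2 -> mem[0x86]=0x5e, sp=0x86
prologue: push r4 -> mem[0x85]=0xa7, sp=0x85
body[0] add  r1, r0, #4 -> r1=0x73
body[1] add  r3, r0, r4 -> r3=0x16
body[2] add  r4, r1, #51 -> r4=0xa6
body[3] add  r1, r2, r3 -> r1=0x74
body[4] xor  r4, r0, r0 -> r4=0x00
body[5] sub  r2, r3, #58 -> r2=0xdc
epilogue: pop r4=0xa7, sp=0x86
epilogue: pop r2=0x5e, sp=0x87
r3 is caller-saved -> body value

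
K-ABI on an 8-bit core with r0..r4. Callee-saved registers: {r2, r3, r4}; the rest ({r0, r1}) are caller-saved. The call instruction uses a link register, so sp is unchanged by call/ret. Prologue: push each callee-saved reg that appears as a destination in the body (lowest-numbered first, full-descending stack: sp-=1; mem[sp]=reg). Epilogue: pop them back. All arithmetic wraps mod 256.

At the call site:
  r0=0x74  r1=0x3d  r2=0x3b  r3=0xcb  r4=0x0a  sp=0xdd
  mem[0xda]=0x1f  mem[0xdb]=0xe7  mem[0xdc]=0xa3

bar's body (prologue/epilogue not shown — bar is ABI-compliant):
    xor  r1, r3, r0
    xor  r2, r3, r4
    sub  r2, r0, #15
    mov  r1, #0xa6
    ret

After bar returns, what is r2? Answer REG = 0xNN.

prologue: push r2 → mem[0xdc]=0x3b, sp=0xdc
body[0] xor  r1, r3, r0 → r1=0xbf
body[1] xor  r2, r3, r4 → r2=0xc1
body[2] sub  r2, r0, #15 → r2=0x65
body[3] mov  r1, #0xa6 → r1=0xa6
epilogue: pop r2=0x3b, sp=0xdd
r2 is callee-saved → restored

REG = 0x3b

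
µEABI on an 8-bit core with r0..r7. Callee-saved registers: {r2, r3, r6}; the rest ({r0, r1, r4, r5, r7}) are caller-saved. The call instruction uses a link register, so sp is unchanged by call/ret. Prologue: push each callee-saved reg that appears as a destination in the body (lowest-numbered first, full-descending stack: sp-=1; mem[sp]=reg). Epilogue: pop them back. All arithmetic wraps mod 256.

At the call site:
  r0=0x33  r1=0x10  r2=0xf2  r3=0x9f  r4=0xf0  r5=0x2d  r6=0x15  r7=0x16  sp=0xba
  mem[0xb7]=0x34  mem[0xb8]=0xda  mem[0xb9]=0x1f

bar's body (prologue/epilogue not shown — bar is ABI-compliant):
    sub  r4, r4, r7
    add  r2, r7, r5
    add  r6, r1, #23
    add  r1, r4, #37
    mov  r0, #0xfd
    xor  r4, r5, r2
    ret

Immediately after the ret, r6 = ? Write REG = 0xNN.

REG = 0x15

prologue: push r2 → mem[0xb9]=0xf2, sp=0xb9
prologue: push r6 → mem[0xb8]=0x15, sp=0xb8
body[0] sub  r4, r4, r7 → r4=0xda
body[1] add  r2, r7, r5 → r2=0x43
body[2] add  r6, r1, #23 → r6=0x27
body[3] add  r1, r4, #37 → r1=0xff
body[4] mov  r0, #0xfd → r0=0xfd
body[5] xor  r4, r5, r2 → r4=0x6e
epilogue: pop r6=0x15, sp=0xb9
epilogue: pop r2=0xf2, sp=0xba
r6 is callee-saved → restored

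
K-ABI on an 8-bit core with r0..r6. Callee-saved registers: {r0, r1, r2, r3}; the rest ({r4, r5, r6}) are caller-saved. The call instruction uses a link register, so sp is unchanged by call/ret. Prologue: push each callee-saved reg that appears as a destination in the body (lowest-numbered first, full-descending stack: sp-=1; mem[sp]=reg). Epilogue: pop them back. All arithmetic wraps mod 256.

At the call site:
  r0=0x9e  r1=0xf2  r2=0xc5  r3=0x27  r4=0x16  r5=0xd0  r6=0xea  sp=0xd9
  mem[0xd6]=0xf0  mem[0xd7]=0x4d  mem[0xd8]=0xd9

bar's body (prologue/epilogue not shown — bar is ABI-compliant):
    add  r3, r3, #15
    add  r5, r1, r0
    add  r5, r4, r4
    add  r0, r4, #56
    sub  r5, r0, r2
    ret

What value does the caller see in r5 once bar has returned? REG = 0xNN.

REG = 0x89

prologue: push r0 → mem[0xd8]=0x9e, sp=0xd8
prologue: push r3 → mem[0xd7]=0x27, sp=0xd7
body[0] add  r3, r3, #15 → r3=0x36
body[1] add  r5, r1, r0 → r5=0x90
body[2] add  r5, r4, r4 → r5=0x2c
body[3] add  r0, r4, #56 → r0=0x4e
body[4] sub  r5, r0, r2 → r5=0x89
epilogue: pop r3=0x27, sp=0xd8
epilogue: pop r0=0x9e, sp=0xd9
r5 is caller-saved → body value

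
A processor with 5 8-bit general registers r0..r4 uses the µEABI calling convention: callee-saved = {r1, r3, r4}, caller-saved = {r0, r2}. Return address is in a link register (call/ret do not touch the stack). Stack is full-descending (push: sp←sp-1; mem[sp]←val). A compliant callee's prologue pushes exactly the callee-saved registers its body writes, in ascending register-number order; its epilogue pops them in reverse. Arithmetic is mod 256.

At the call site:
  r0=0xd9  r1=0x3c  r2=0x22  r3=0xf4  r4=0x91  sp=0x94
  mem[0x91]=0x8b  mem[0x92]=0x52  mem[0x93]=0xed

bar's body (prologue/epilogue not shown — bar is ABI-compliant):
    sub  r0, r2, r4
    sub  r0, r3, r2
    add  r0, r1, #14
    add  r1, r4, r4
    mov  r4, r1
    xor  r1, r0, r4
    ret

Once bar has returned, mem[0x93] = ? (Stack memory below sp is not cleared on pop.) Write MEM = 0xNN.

MEM = 0x3c

prologue: push r1 -> mem[0x93]=0x3c, sp=0x93
prologue: push r4 -> mem[0x92]=0x91, sp=0x92
body[0] sub  r0, r2, r4 -> r0=0x91
body[1] sub  r0, r3, r2 -> r0=0xd2
body[2] add  r0, r1, #14 -> r0=0x4a
body[3] add  r1, r4, r4 -> r1=0x22
body[4] mov  r4, r1 -> r4=0x22
body[5] xor  r1, r0, r4 -> r1=0x68
epilogue: pop r4=0x91, sp=0x93
epilogue: pop r1=0x3c, sp=0x94
prologue pushed ['r1', 'r4'] at ['0x93', '0x92']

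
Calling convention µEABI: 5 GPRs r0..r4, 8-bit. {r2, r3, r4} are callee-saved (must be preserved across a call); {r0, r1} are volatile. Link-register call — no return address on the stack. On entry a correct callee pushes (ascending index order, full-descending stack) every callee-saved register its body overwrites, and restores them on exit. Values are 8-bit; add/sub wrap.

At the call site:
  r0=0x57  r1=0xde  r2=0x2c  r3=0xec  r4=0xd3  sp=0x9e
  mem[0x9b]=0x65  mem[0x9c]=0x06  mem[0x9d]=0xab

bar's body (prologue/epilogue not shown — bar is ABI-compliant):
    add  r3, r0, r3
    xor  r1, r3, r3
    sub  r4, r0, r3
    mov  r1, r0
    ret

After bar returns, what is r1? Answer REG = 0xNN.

REG = 0x57

prologue: push r3 -> mem[0x9d]=0xec, sp=0x9d
prologue: push r4 -> mem[0x9c]=0xd3, sp=0x9c
body[0] add  r3, r0, r3 -> r3=0x43
body[1] xor  r1, r3, r3 -> r1=0x00
body[2] sub  r4, r0, r3 -> r4=0x14
body[3] mov  r1, r0 -> r1=0x57
epilogue: pop r4=0xd3, sp=0x9d
epilogue: pop r3=0xec, sp=0x9e
r1 is caller-saved -> body value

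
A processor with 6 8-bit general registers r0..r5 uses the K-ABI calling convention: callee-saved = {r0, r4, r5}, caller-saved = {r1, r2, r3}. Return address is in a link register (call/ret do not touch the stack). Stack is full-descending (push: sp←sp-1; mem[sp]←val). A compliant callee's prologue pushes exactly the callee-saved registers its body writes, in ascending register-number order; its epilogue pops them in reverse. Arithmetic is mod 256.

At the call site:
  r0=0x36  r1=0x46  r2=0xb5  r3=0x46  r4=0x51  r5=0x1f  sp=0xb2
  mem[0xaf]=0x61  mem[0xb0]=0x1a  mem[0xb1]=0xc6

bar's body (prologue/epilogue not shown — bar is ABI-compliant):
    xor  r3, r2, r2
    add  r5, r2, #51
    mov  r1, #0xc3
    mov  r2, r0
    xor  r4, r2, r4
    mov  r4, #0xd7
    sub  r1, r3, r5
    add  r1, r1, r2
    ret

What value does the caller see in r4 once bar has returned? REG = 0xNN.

prologue: push r4 → mem[0xb1]=0x51, sp=0xb1
prologue: push r5 → mem[0xb0]=0x1f, sp=0xb0
body[0] xor  r3, r2, r2 → r3=0x00
body[1] add  r5, r2, #51 → r5=0xe8
body[2] mov  r1, #0xc3 → r1=0xc3
body[3] mov  r2, r0 → r2=0x36
body[4] xor  r4, r2, r4 → r4=0x67
body[5] mov  r4, #0xd7 → r4=0xd7
body[6] sub  r1, r3, r5 → r1=0x18
body[7] add  r1, r1, r2 → r1=0x4e
epilogue: pop r5=0x1f, sp=0xb1
epilogue: pop r4=0x51, sp=0xb2
r4 is callee-saved → restored

REG = 0x51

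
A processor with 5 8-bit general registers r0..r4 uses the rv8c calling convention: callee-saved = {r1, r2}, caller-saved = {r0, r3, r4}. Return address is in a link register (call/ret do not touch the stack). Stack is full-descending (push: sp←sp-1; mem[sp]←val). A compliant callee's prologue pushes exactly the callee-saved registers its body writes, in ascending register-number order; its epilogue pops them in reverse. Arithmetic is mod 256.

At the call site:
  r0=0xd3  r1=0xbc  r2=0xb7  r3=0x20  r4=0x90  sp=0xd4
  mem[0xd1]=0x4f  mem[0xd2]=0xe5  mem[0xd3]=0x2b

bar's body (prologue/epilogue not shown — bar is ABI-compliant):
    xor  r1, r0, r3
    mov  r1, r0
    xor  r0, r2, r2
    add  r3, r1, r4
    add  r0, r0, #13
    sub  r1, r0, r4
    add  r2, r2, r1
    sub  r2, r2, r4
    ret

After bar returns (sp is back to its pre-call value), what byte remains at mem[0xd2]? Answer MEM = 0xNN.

MEM = 0xb7

prologue: push r1 → mem[0xd3]=0xbc, sp=0xd3
prologue: push r2 → mem[0xd2]=0xb7, sp=0xd2
body[0] xor  r1, r0, r3 → r1=0xf3
body[1] mov  r1, r0 → r1=0xd3
body[2] xor  r0, r2, r2 → r0=0x00
body[3] add  r3, r1, r4 → r3=0x63
body[4] add  r0, r0, #13 → r0=0x0d
body[5] sub  r1, r0, r4 → r1=0x7d
body[6] add  r2, r2, r1 → r2=0x34
body[7] sub  r2, r2, r4 → r2=0xa4
epilogue: pop r2=0xb7, sp=0xd3
epilogue: pop r1=0xbc, sp=0xd4
prologue pushed ['r1', 'r2'] at ['0xd3', '0xd2']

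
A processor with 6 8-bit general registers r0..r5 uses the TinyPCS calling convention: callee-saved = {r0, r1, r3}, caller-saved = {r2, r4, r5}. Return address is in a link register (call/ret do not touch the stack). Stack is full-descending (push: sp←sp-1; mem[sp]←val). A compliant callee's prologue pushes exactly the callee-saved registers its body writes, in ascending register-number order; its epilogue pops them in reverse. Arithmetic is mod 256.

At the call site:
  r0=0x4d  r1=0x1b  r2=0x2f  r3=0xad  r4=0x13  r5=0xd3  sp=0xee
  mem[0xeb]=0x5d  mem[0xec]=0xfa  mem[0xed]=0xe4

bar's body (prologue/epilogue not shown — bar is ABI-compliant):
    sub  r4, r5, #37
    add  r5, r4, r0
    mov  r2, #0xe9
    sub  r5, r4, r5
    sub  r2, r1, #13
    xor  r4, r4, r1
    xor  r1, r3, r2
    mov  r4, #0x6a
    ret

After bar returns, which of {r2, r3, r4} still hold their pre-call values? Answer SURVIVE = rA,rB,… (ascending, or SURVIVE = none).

SURVIVE = r3

prologue: push r1 -> mem[0xed]=0x1b, sp=0xed
body[0] sub  r4, r5, #37 -> r4=0xae
body[1] add  r5, r4, r0 -> r5=0xfb
body[2] mov  r2, #0xe9 -> r2=0xe9
body[3] sub  r5, r4, r5 -> r5=0xb3
body[4] sub  r2, r1, #13 -> r2=0x0e
body[5] xor  r4, r4, r1 -> r4=0xb5
body[6] xor  r1, r3, r2 -> r1=0xa3
body[7] mov  r4, #0x6a -> r4=0x6a
epilogue: pop r1=0x1b, sp=0xee
r2: caller-saved, written=True
r3: callee-saved, written=False
r4: caller-saved, written=True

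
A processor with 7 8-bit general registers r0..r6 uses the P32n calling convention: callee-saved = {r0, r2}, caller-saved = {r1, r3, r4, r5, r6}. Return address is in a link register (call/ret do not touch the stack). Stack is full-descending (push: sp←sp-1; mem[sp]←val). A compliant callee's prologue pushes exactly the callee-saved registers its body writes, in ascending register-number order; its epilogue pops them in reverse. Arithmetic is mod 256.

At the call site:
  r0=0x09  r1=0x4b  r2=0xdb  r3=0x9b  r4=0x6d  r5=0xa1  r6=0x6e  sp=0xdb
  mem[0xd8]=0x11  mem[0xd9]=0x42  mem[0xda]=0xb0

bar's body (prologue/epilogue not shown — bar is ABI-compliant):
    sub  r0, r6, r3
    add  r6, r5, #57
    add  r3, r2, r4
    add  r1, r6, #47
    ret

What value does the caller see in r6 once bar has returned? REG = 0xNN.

REG = 0xda

prologue: push r0 → mem[0xda]=0x09, sp=0xda
body[0] sub  r0, r6, r3 → r0=0xd3
body[1] add  r6, r5, #57 → r6=0xda
body[2] add  r3, r2, r4 → r3=0x48
body[3] add  r1, r6, #47 → r1=0x09
epilogue: pop r0=0x09, sp=0xdb
r6 is caller-saved → body value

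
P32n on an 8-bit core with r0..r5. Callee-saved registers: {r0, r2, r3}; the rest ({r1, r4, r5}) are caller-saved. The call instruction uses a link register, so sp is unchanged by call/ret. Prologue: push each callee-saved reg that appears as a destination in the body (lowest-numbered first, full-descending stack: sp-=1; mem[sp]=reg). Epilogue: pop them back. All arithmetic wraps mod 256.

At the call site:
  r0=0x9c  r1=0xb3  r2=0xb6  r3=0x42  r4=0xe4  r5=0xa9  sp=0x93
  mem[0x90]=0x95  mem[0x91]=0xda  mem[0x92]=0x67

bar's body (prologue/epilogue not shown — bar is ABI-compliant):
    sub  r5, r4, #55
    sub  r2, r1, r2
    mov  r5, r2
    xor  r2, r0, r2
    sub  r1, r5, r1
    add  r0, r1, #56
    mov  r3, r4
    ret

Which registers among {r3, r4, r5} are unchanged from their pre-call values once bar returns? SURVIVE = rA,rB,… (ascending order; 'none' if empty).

SURVIVE = r3,r4

prologue: push r0 -> mem[0x92]=0x9c, sp=0x92
prologue: push r2 -> mem[0x91]=0xb6, sp=0x91
prologue: push r3 -> mem[0x90]=0x42, sp=0x90
body[0] sub  r5, r4, #55 -> r5=0xad
body[1] sub  r2, r1, r2 -> r2=0xfd
body[2] mov  r5, r2 -> r5=0xfd
body[3] xor  r2, r0, r2 -> r2=0x61
body[4] sub  r1, r5, r1 -> r1=0x4a
body[5] add  r0, r1, #56 -> r0=0x82
body[6] mov  r3, r4 -> r3=0xe4
epilogue: pop r3=0x42, sp=0x91
epilogue: pop r2=0xb6, sp=0x92
epilogue: pop r0=0x9c, sp=0x93
r3: callee-saved, written=True
r4: caller-saved, written=False
r5: caller-saved, written=True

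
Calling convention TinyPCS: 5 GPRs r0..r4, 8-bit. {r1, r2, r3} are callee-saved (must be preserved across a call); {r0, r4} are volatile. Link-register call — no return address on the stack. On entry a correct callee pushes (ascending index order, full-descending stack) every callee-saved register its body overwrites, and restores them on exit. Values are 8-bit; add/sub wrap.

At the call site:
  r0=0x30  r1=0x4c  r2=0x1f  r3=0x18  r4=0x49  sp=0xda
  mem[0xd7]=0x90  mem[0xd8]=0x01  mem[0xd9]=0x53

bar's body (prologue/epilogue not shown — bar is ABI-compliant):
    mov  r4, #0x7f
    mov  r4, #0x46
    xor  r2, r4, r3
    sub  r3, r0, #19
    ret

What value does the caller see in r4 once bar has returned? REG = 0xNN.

REG = 0x46

prologue: push r2 → mem[0xd9]=0x1f, sp=0xd9
prologue: push r3 → mem[0xd8]=0x18, sp=0xd8
body[0] mov  r4, #0x7f → r4=0x7f
body[1] mov  r4, #0x46 → r4=0x46
body[2] xor  r2, r4, r3 → r2=0x5e
body[3] sub  r3, r0, #19 → r3=0x1d
epilogue: pop r3=0x18, sp=0xd9
epilogue: pop r2=0x1f, sp=0xda
r4 is caller-saved → body value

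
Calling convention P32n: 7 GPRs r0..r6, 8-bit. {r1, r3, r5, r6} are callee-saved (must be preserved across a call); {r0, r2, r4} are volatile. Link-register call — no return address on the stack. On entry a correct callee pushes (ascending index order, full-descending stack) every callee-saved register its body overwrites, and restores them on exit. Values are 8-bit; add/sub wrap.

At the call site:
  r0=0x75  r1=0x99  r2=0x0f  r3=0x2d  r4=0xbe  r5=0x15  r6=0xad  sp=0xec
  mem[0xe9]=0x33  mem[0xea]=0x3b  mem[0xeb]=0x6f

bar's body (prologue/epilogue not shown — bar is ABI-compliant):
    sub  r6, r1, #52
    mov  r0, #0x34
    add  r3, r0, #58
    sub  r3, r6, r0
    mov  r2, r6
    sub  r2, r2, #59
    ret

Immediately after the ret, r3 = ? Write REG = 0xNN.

REG = 0x2d

prologue: push r3 → mem[0xeb]=0x2d, sp=0xeb
prologue: push r6 → mem[0xea]=0xad, sp=0xea
body[0] sub  r6, r1, #52 → r6=0x65
body[1] mov  r0, #0x34 → r0=0x34
body[2] add  r3, r0, #58 → r3=0x6e
body[3] sub  r3, r6, r0 → r3=0x31
body[4] mov  r2, r6 → r2=0x65
body[5] sub  r2, r2, #59 → r2=0x2a
epilogue: pop r6=0xad, sp=0xeb
epilogue: pop r3=0x2d, sp=0xec
r3 is callee-saved → restored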